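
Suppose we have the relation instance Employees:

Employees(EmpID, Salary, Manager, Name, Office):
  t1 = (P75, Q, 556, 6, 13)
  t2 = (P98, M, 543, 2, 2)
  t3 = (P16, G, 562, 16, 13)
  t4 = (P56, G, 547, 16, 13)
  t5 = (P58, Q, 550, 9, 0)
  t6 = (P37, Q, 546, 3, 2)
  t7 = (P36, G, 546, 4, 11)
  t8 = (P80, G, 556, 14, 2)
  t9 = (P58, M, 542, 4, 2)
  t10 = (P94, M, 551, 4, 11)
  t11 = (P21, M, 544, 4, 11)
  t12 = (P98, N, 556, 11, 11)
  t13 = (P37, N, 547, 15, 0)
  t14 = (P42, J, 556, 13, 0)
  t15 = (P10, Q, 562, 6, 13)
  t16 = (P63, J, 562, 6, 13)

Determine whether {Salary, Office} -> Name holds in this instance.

No

(Salary=Q, Office=13): rows 1, 15 → Name = 6, 6 ✓
(Salary=M, Office=2): rows 2, 9 → Name takes values {2, 4} — violation
(Salary=G, Office=13): rows 3, 4 → Name = 16, 16 ✓
(Salary=Q, Office=0): row 5 → Name = 9 ✓
(Salary=Q, Office=2): row 6 → Name = 3 ✓
(Salary=G, Office=11): row 7 → Name = 4 ✓
(Salary=G, Office=2): row 8 → Name = 14 ✓
(Salary=M, Office=11): rows 10, 11 → Name = 4, 4 ✓
(Salary=N, Office=11): row 12 → Name = 11 ✓
(Salary=N, Office=0): row 13 → Name = 15 ✓
(Salary=J, Office=0): row 14 → Name = 13 ✓
(Salary=J, Office=13): row 16 → Name = 6 ✓
Two rows agree on {Salary, Office} but differ on Name, so {Salary, Office} -> Name does not hold.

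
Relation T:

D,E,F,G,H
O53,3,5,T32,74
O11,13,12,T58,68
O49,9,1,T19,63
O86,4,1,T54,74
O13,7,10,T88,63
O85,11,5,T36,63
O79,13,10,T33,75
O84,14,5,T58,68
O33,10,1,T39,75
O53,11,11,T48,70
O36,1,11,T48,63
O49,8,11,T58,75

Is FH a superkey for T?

Yes

All 12 rows have distinct FH values, so FH → (all attributes) holds and FH is a superkey.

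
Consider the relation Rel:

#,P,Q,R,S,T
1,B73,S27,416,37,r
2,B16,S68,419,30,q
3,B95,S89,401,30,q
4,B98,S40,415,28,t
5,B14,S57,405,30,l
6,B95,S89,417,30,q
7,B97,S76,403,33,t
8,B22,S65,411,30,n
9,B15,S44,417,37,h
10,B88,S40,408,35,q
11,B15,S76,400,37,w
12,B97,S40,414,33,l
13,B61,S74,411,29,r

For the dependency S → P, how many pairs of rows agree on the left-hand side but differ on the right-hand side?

S=37: violating pairs (1,9), (1,11) — 2 pairs.
S=30: violating pairs (2,3), (2,5), (2,6), (2,8), (3,5), (3,8), (5,6), (5,8), (6,8) — 9 pairs.
S=33: all 2 rows agree on P — 0 pairs.

11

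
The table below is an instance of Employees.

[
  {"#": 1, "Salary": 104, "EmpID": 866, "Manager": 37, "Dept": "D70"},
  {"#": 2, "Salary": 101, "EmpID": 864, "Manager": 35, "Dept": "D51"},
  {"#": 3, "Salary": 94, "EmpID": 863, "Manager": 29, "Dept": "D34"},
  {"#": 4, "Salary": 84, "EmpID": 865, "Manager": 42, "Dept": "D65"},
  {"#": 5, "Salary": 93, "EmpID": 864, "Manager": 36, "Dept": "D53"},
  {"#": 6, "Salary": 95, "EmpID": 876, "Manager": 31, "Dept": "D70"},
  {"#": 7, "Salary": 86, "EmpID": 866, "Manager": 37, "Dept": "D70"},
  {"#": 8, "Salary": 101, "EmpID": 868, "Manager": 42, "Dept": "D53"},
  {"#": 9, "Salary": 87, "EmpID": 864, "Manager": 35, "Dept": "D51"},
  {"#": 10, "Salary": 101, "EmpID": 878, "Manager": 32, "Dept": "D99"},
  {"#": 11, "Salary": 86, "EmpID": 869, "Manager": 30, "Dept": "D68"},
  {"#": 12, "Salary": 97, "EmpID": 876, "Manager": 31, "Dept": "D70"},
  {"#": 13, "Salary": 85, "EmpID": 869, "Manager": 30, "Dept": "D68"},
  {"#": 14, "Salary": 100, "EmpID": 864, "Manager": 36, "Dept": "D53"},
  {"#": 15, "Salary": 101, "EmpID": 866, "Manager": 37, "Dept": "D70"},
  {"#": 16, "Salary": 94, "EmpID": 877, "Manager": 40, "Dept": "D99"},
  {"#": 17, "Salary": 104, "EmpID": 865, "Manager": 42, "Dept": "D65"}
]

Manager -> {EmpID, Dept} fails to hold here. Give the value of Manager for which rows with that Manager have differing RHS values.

42

Manager=37: rows 1, 7, 15 → {EmpID,Dept} = (866, D70), (866, D70), (866, D70) ✓
Manager=35: rows 2, 9 → {EmpID,Dept} = (864, D51), (864, D51) ✓
Manager=29: row 3 → {EmpID,Dept} = (863, D34) ✓
Manager=42: rows 4, 8, 17 → {EmpID,Dept} takes values {(865, D65), (868, D53)} — violation
Manager=36: rows 5, 14 → {EmpID,Dept} = (864, D53), (864, D53) ✓
Manager=31: rows 6, 12 → {EmpID,Dept} = (876, D70), (876, D70) ✓
Manager=32: row 10 → {EmpID,Dept} = (878, D99) ✓
Manager=30: rows 11, 13 → {EmpID,Dept} = (869, D68), (869, D68) ✓
Manager=40: row 16 → {EmpID,Dept} = (877, D99) ✓
The only Manager value with inconsistent RHS is Manager=42.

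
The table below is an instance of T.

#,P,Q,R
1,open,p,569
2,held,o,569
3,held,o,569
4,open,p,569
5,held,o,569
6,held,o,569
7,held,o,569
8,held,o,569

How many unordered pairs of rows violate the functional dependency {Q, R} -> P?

0

(Q=p, R=569): all 2 rows agree on P — 0 pairs.
(Q=o, R=569): all 6 rows agree on P — 0 pairs.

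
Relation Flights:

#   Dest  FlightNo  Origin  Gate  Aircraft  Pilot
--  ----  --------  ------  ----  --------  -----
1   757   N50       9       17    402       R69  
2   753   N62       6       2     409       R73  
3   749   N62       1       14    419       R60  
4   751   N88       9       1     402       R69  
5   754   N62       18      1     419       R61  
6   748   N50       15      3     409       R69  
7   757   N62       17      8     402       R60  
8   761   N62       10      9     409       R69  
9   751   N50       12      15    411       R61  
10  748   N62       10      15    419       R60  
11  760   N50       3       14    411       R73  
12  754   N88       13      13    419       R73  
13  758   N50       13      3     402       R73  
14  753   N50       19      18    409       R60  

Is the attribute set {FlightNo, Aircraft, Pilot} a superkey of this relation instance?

No

Rows 3 and 10 have the same {FlightNo, Aircraft, Pilot} value (FlightNo=N62, Aircraft=419, Pilot=R60) but are distinct tuples, so {FlightNo, Aircraft, Pilot} does not determine every attribute — not a superkey.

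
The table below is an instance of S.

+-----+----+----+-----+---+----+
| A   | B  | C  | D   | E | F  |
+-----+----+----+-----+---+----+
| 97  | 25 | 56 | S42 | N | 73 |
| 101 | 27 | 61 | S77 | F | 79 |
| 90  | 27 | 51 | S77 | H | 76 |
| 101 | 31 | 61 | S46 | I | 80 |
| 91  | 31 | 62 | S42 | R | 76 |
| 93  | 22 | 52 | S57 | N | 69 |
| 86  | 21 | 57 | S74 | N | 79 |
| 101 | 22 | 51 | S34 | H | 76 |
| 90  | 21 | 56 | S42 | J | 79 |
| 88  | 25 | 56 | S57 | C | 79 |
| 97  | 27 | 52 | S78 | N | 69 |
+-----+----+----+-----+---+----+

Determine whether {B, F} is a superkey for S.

Two distinct rows share (B=21, F=79), so {B, F} does not determine every attribute — not a superkey.

No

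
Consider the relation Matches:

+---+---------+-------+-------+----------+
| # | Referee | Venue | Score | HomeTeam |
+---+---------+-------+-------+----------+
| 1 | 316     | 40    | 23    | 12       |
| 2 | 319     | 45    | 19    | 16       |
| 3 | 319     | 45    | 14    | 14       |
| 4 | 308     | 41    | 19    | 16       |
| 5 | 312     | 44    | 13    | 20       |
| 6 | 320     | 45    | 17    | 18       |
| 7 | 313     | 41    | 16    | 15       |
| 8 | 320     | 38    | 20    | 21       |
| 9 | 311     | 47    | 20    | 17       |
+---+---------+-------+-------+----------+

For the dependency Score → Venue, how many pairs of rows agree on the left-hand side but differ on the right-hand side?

Score=19: violating pairs (2,4) — 1 pair.
Score=20: violating pairs (8,9) — 1 pair.

2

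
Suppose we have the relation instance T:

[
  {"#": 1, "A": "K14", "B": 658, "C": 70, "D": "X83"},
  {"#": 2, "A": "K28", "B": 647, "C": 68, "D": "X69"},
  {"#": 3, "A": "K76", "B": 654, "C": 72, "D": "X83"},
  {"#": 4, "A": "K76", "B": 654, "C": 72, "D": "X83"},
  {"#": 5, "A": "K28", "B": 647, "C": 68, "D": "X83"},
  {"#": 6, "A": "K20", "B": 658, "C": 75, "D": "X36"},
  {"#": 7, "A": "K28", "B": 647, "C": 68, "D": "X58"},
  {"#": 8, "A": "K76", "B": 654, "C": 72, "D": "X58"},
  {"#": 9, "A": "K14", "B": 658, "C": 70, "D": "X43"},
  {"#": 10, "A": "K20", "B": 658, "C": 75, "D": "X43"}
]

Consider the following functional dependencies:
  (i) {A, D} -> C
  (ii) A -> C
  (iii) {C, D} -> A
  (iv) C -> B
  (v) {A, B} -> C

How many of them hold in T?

(i) {A, D} -> C: every LHS value maps to a single RHS value — holds.
(ii) A -> C: every LHS value maps to a single RHS value — holds.
(iii) {C, D} -> A: every LHS value maps to a single RHS value — holds.
(iv) C -> B: every LHS value maps to a single RHS value — holds.
(v) {A, B} -> C: every LHS value maps to a single RHS value — holds.
5 of the 5 dependencies hold.

5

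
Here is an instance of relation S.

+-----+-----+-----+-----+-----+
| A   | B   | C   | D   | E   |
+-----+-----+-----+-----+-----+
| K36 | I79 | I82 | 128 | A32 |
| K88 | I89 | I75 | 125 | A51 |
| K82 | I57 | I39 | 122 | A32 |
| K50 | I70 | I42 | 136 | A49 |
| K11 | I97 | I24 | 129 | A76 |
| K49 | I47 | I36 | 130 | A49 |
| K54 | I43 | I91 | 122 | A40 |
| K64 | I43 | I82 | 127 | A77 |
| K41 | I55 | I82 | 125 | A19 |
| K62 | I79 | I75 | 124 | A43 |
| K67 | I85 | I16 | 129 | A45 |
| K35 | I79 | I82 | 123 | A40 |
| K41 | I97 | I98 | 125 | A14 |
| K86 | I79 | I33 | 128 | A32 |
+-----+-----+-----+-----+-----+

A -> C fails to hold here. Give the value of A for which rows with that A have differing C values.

K41

A=K36: 1 row → C = I82 ✓
A=K88: 1 row → C = I75 ✓
A=K82: 1 row → C = I39 ✓
A=K50: 1 row → C = I42 ✓
A=K11: 1 row → C = I24 ✓
A=K49: 1 row → C = I36 ✓
A=K54: 1 row → C = I91 ✓
A=K64: 1 row → C = I82 ✓
A=K41: 2 rows → C takes values {I82, I98} — violation
A=K62: 1 row → C = I75 ✓
A=K67: 1 row → C = I16 ✓
A=K35: 1 row → C = I82 ✓
A=K86: 1 row → C = I33 ✓
The only A value with inconsistent C is A=K41.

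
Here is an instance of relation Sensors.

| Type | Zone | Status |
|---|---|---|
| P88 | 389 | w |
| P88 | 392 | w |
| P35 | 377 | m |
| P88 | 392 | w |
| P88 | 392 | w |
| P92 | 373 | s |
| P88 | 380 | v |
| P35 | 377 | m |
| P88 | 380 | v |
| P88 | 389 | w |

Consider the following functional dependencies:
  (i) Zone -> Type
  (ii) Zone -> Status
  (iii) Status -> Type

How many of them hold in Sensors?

3

(i) Zone -> Type: every LHS value maps to a single RHS value — holds.
(ii) Zone -> Status: every LHS value maps to a single RHS value — holds.
(iii) Status -> Type: every LHS value maps to a single RHS value — holds.
3 of the 3 dependencies hold.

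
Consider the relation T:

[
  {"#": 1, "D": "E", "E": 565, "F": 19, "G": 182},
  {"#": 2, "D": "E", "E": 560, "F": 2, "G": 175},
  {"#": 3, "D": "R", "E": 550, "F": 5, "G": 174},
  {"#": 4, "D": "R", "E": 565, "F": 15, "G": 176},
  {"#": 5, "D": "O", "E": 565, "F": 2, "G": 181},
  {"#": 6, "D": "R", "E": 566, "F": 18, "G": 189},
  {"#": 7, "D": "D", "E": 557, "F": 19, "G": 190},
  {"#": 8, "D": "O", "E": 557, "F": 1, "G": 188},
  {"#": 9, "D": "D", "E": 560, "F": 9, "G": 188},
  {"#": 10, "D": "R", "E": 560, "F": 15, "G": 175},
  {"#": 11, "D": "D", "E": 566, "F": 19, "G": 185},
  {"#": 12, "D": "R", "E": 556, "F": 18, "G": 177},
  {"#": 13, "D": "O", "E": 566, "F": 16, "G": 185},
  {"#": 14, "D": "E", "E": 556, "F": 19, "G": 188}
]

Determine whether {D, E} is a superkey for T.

Yes

All 14 rows have distinct {D, E} values, so {D, E} → (all attributes) holds and {D, E} is a superkey.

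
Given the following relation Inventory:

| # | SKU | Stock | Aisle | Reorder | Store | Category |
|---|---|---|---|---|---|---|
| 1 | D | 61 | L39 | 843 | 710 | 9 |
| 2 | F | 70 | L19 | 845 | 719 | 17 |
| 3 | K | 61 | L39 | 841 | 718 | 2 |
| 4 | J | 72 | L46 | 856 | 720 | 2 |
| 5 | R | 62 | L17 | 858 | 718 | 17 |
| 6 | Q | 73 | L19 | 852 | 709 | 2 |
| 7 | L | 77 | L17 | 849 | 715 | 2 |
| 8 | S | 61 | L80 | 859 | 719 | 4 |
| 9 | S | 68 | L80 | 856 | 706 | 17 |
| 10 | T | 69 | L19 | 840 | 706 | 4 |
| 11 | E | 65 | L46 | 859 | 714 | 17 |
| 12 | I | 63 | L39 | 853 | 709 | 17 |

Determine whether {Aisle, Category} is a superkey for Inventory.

Yes

All 12 rows have distinct {Aisle, Category} values, so {Aisle, Category} → (all attributes) holds and {Aisle, Category} is a superkey.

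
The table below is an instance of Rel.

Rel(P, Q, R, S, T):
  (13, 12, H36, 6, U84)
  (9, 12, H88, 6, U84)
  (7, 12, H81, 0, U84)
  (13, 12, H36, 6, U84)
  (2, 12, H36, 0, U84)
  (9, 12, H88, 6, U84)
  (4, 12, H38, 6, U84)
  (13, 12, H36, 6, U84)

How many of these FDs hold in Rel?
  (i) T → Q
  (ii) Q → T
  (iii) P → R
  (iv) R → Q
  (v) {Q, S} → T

5

(i) T → Q: every LHS value maps to a single RHS value — holds.
(ii) Q → T: every LHS value maps to a single RHS value — holds.
(iii) P → R: every LHS value maps to a single RHS value — holds.
(iv) R → Q: every LHS value maps to a single RHS value — holds.
(v) {Q, S} → T: every LHS value maps to a single RHS value — holds.
5 of the 5 dependencies hold.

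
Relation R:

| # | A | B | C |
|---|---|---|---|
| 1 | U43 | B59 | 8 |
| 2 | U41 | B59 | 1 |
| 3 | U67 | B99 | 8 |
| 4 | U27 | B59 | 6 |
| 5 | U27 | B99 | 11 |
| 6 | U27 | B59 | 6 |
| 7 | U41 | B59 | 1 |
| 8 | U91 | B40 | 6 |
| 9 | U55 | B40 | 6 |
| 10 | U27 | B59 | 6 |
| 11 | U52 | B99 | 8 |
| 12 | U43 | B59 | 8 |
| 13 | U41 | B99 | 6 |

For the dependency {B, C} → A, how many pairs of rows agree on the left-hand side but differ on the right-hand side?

(B=B59, C=8): all 2 rows agree on A — 0 pairs.
(B=B59, C=1): all 2 rows agree on A — 0 pairs.
(B=B99, C=8): violating pairs (3,11) — 1 pair.
(B=B59, C=6): all 3 rows agree on A — 0 pairs.
(B=B40, C=6): violating pairs (8,9) — 1 pair.

2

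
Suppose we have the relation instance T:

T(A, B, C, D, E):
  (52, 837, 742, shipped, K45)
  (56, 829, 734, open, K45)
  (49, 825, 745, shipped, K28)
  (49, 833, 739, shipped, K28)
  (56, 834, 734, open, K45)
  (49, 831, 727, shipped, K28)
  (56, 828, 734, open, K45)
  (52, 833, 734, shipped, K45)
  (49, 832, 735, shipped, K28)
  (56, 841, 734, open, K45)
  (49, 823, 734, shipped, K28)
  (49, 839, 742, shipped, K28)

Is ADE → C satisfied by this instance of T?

(A=52, D=shipped, E=K45): 2 rows → C takes values {742, 734} — violation
(A=56, D=open, E=K45): 4 rows → C = 734, 734, 734, 734 ✓
(A=49, D=shipped, E=K28): 6 rows → C takes values {745, 739, 727, 735, 734, 742} — violation
Two rows agree on ADE but differ on C, so ADE → C does not hold.

No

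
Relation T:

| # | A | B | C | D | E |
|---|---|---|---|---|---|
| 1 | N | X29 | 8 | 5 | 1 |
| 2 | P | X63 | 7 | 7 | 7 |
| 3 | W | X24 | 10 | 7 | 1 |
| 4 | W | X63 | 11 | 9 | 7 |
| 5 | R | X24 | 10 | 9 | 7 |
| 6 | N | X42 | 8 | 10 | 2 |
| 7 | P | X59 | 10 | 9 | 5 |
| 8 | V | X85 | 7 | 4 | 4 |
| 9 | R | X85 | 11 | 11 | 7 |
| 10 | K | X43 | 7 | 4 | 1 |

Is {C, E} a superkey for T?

Rows 4 and 9 have the same {C, E} value (C=11, E=7) but are distinct tuples, so {C, E} does not determine every attribute — not a superkey.

No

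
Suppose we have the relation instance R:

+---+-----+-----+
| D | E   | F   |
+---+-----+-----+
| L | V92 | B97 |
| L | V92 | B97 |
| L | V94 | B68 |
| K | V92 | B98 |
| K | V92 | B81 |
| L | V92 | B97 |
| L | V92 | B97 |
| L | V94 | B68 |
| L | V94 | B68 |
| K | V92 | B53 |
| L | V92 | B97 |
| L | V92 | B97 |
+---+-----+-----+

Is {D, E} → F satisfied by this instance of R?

No

(D=L, E=V92): 6 rows → F = B97, B97, B97, B97, B97, B97 ✓
(D=L, E=V94): 3 rows → F = B68, B68, B68 ✓
(D=K, E=V92): 3 rows → F takes values {B98, B81, B53} — violation
Two rows agree on {D, E} but differ on F, so {D, E} → F does not hold.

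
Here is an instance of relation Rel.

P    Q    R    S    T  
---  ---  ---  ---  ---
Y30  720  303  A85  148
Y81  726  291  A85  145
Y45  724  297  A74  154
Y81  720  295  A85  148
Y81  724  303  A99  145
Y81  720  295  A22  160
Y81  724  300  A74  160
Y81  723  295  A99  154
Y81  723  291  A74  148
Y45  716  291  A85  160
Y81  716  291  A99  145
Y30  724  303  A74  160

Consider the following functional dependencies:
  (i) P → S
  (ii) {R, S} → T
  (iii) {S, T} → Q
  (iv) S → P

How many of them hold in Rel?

0

(i) P → S: P=Y30: 2 rows → S takes values {A85, A74} — violation; P=Y81: 8 rows → S takes values {A85, A99, A22, A74} — violation; P=Y45: 2 rows → S takes values {A74, A85} — violation — fails.
(ii) {R, S} → T: (R=291, S=A85): 2 rows → T takes values {145, 160} — violation — fails.
(iii) {S, T} → Q: (S=A99, T=145): 2 rows → Q takes values {724, 716} — violation — fails.
(iv) S → P: S=A85: 4 rows → P takes values {Y30, Y81, Y45} — violation; S=A74: 4 rows → P takes values {Y45, Y81, Y30} — violation — fails.
None of the 4 dependencies hold.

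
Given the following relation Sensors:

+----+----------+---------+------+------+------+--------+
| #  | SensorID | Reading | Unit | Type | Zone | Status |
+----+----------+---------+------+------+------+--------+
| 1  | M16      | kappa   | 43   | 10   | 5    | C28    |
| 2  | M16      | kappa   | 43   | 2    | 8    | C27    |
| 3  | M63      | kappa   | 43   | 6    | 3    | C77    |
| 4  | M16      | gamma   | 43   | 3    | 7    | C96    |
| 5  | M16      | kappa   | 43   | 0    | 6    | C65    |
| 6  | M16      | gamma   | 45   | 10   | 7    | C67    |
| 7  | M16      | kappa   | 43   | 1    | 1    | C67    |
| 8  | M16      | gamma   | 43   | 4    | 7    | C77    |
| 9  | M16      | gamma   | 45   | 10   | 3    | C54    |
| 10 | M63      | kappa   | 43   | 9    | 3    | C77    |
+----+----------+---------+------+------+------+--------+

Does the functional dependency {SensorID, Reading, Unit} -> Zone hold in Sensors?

(SensorID=M16, Reading=kappa, Unit=43): rows 1, 2, 5, 7 → Zone takes values {5, 8, 6, 1} — violation
(SensorID=M63, Reading=kappa, Unit=43): rows 3, 10 → Zone = 3, 3 ✓
(SensorID=M16, Reading=gamma, Unit=43): rows 4, 8 → Zone = 7, 7 ✓
(SensorID=M16, Reading=gamma, Unit=45): rows 6, 9 → Zone takes values {7, 3} — violation
Two rows agree on {SensorID, Reading, Unit} but differ on Zone, so {SensorID, Reading, Unit} -> Zone does not hold.

No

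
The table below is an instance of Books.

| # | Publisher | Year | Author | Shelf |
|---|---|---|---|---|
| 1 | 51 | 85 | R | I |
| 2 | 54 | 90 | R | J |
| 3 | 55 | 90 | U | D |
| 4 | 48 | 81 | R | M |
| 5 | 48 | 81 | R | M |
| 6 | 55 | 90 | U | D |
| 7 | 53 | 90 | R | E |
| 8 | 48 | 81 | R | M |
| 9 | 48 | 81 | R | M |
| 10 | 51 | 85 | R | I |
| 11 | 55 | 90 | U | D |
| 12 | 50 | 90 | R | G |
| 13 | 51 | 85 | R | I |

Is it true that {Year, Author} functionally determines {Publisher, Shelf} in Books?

(Year=85, Author=R): rows 1, 10, 13 → {Publisher,Shelf} = (51, I), (51, I), (51, I) ✓
(Year=90, Author=R): rows 2, 7, 12 → {Publisher,Shelf} takes values {(54, J), (53, E), (50, G)} — violation
(Year=90, Author=U): rows 3, 6, 11 → {Publisher,Shelf} = (55, D), (55, D), (55, D) ✓
(Year=81, Author=R): rows 4, 5, 8, 9 → {Publisher,Shelf} = (48, M), (48, M), (48, M), (48, M) ✓
Two rows agree on {Year, Author} but differ on {Publisher, Shelf}, so {Year, Author} -> {Publisher, Shelf} does not hold.

No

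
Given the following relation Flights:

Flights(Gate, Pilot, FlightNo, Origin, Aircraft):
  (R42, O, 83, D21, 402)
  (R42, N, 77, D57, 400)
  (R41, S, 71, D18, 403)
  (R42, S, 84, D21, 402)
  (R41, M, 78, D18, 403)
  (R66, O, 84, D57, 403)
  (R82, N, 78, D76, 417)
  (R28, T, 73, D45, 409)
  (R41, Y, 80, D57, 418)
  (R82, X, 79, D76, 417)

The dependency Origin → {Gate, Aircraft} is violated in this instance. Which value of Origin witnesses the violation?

D57

Origin=D21: 2 rows → {Gate,Aircraft} = (R42, 402), (R42, 402) ✓
Origin=D57: 3 rows → {Gate,Aircraft} takes values {(R42, 400), (R66, 403), (R41, 418)} — violation
Origin=D18: 2 rows → {Gate,Aircraft} = (R41, 403), (R41, 403) ✓
Origin=D76: 2 rows → {Gate,Aircraft} = (R82, 417), (R82, 417) ✓
Origin=D45: 1 row → {Gate,Aircraft} = (R28, 409) ✓
The only Origin value with inconsistent RHS is Origin=D57.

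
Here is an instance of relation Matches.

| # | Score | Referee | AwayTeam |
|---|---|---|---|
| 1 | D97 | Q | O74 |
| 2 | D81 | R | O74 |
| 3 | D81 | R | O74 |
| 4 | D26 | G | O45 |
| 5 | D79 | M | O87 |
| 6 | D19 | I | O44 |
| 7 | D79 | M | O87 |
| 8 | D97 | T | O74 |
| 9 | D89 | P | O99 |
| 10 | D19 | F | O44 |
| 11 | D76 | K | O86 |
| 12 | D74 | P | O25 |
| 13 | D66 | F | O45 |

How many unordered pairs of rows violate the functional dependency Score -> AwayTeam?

0

Score=D97: all 2 rows agree on AwayTeam — 0 pairs.
Score=D81: all 2 rows agree on AwayTeam — 0 pairs.
Score=D79: all 2 rows agree on AwayTeam — 0 pairs.
Score=D19: all 2 rows agree on AwayTeam — 0 pairs.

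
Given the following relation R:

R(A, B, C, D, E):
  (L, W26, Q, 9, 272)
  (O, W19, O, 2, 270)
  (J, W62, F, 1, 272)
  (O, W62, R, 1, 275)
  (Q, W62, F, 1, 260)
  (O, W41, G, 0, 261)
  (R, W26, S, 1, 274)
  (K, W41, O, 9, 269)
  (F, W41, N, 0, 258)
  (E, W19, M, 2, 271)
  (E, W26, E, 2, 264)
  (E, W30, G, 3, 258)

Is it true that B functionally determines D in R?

No

B=W26: 3 rows → D takes values {9, 1, 2} — violation
B=W19: 2 rows → D = 2, 2 ✓
B=W62: 3 rows → D = 1, 1, 1 ✓
B=W41: 3 rows → D takes values {0, 9} — violation
B=W30: 1 row → D = 3 ✓
Two rows agree on B but differ on D, so B -> D does not hold.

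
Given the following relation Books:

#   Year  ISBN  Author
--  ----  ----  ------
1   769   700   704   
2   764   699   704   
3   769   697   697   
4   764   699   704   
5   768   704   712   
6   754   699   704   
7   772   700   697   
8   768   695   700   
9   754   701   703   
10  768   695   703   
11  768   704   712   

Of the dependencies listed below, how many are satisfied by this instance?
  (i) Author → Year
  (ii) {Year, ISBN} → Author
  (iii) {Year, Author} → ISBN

(i) Author → Year: Author=704: rows 1, 2, 4, 6 → Year takes values {769, 764, 754} — violation; Author=697: rows 3, 7 → Year takes values {769, 772} — violation; Author=703: rows 9, 10 → Year takes values {754, 768} — violation — fails.
(ii) {Year, ISBN} → Author: (Year=768, ISBN=695): rows 8, 10 → Author takes values {700, 703} — violation — fails.
(iii) {Year, Author} → ISBN: every LHS value maps to a single RHS value — holds.
1 of the 3 dependencies holds.

1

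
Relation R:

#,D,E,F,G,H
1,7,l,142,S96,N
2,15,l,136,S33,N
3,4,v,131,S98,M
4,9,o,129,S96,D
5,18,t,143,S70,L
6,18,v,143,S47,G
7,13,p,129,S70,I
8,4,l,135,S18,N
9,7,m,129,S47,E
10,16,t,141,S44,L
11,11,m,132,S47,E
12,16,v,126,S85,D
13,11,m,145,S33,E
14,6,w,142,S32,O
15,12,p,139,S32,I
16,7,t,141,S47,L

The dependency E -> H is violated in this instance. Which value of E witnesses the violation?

v

E=l: rows 1, 2, 8 → H = N, N, N ✓
E=v: rows 3, 6, 12 → H takes values {M, G, D} — violation
E=o: row 4 → H = D ✓
E=t: rows 5, 10, 16 → H = L, L, L ✓
E=p: rows 7, 15 → H = I, I ✓
E=m: rows 9, 11, 13 → H = E, E, E ✓
E=w: row 14 → H = O ✓
The only E value with inconsistent H is E=v.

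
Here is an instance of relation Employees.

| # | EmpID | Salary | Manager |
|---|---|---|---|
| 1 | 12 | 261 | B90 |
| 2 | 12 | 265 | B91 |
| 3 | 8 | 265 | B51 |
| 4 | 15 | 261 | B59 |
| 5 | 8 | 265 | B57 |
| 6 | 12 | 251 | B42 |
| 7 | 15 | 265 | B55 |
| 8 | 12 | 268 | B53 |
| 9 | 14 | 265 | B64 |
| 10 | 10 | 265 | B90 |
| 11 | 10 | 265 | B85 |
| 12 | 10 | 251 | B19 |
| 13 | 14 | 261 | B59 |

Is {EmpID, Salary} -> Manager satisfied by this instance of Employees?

(EmpID=12, Salary=261): row 1 → Manager = B90 ✓
(EmpID=12, Salary=265): row 2 → Manager = B91 ✓
(EmpID=8, Salary=265): rows 3, 5 → Manager takes values {B51, B57} — violation
(EmpID=15, Salary=261): row 4 → Manager = B59 ✓
(EmpID=12, Salary=251): row 6 → Manager = B42 ✓
(EmpID=15, Salary=265): row 7 → Manager = B55 ✓
(EmpID=12, Salary=268): row 8 → Manager = B53 ✓
(EmpID=14, Salary=265): row 9 → Manager = B64 ✓
(EmpID=10, Salary=265): rows 10, 11 → Manager takes values {B90, B85} — violation
(EmpID=10, Salary=251): row 12 → Manager = B19 ✓
(EmpID=14, Salary=261): row 13 → Manager = B59 ✓
Two rows agree on {EmpID, Salary} but differ on Manager, so {EmpID, Salary} -> Manager does not hold.

No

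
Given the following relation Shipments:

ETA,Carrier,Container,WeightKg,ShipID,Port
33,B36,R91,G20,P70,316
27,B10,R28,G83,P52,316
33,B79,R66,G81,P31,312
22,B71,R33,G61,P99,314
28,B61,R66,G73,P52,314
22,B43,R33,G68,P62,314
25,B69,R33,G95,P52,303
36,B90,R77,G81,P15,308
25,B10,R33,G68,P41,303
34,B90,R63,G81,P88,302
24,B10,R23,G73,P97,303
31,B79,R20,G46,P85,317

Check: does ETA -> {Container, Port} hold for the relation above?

No

ETA=33: 2 rows → {Container,Port} takes values {(R91, 316), (R66, 312)} — violation
ETA=27: 1 row → {Container,Port} = (R28, 316) ✓
ETA=22: 2 rows → {Container,Port} = (R33, 314), (R33, 314) ✓
ETA=28: 1 row → {Container,Port} = (R66, 314) ✓
ETA=25: 2 rows → {Container,Port} = (R33, 303), (R33, 303) ✓
ETA=36: 1 row → {Container,Port} = (R77, 308) ✓
ETA=34: 1 row → {Container,Port} = (R63, 302) ✓
ETA=24: 1 row → {Container,Port} = (R23, 303) ✓
ETA=31: 1 row → {Container,Port} = (R20, 317) ✓
Two rows agree on ETA but differ on {Container, Port}, so ETA -> {Container, Port} does not hold.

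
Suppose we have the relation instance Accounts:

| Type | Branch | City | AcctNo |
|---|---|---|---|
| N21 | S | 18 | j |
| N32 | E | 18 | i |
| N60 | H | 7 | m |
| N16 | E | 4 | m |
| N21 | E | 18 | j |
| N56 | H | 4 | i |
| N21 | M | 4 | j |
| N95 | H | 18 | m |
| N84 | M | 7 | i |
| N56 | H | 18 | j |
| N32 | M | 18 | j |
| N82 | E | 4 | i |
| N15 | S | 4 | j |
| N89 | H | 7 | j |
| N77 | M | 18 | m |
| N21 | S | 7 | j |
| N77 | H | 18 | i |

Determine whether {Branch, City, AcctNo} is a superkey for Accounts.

Yes

All 17 rows have distinct {Branch, City, AcctNo} values, so {Branch, City, AcctNo} → (all attributes) holds and {Branch, City, AcctNo} is a superkey.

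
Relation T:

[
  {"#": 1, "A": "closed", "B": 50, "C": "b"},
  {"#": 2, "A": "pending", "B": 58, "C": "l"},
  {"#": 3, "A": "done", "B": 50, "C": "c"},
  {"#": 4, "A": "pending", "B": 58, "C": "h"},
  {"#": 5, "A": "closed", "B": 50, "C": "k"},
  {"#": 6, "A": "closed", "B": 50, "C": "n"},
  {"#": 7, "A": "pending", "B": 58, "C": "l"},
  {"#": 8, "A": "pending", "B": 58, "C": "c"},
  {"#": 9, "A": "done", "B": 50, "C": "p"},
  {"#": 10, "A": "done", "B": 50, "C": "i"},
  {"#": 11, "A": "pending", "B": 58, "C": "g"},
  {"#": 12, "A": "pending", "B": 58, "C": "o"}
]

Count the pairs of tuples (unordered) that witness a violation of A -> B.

0

A=closed: all 3 rows agree on B — 0 pairs.
A=pending: all 6 rows agree on B — 0 pairs.
A=done: all 3 rows agree on B — 0 pairs.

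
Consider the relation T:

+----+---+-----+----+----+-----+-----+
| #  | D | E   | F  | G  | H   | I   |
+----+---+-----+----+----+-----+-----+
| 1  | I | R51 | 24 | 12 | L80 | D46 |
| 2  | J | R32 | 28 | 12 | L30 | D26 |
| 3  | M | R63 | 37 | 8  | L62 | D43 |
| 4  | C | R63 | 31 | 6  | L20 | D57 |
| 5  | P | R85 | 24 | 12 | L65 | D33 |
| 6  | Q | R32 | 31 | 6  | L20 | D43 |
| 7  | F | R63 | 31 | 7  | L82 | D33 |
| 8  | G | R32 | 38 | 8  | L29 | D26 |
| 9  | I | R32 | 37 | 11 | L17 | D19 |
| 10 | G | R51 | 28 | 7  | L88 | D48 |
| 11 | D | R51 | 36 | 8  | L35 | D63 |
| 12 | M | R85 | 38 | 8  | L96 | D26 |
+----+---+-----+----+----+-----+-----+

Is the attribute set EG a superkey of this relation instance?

Yes

All 12 rows have distinct EG values, so EG → (all attributes) holds and EG is a superkey.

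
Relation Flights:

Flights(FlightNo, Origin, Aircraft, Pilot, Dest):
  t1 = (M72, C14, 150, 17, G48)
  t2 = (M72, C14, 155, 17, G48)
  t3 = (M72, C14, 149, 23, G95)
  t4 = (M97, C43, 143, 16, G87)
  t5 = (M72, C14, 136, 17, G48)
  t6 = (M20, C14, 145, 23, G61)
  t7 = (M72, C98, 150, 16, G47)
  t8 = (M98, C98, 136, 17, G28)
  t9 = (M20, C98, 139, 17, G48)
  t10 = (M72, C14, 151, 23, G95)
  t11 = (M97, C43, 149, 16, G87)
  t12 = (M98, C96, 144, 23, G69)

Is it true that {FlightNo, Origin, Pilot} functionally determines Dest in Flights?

Yes

(FlightNo=M72, Origin=C14, Pilot=17): rows 1, 2, 5 → Dest = G48, G48, G48 ✓
(FlightNo=M72, Origin=C14, Pilot=23): rows 3, 10 → Dest = G95, G95 ✓
(FlightNo=M97, Origin=C43, Pilot=16): rows 4, 11 → Dest = G87, G87 ✓
(FlightNo=M20, Origin=C14, Pilot=23): row 6 → Dest = G61 ✓
(FlightNo=M72, Origin=C98, Pilot=16): row 7 → Dest = G47 ✓
(FlightNo=M98, Origin=C98, Pilot=17): row 8 → Dest = G28 ✓
(FlightNo=M20, Origin=C98, Pilot=17): row 9 → Dest = G48 ✓
(FlightNo=M98, Origin=C96, Pilot=23): row 12 → Dest = G69 ✓
Every {FlightNo, Origin, Pilot} value is associated with a single Dest value, so {FlightNo, Origin, Pilot} -> Dest holds.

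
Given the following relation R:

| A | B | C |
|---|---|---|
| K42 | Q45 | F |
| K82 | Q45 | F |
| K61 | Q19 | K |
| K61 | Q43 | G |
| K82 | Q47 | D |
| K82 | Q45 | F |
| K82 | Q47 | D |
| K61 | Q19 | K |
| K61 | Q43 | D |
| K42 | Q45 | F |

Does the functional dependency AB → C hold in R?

No

(A=K42, B=Q45): 2 rows → C = F, F ✓
(A=K82, B=Q45): 2 rows → C = F, F ✓
(A=K61, B=Q19): 2 rows → C = K, K ✓
(A=K61, B=Q43): 2 rows → C takes values {G, D} — violation
(A=K82, B=Q47): 2 rows → C = D, D ✓
Two rows agree on AB but differ on C, so AB → C does not hold.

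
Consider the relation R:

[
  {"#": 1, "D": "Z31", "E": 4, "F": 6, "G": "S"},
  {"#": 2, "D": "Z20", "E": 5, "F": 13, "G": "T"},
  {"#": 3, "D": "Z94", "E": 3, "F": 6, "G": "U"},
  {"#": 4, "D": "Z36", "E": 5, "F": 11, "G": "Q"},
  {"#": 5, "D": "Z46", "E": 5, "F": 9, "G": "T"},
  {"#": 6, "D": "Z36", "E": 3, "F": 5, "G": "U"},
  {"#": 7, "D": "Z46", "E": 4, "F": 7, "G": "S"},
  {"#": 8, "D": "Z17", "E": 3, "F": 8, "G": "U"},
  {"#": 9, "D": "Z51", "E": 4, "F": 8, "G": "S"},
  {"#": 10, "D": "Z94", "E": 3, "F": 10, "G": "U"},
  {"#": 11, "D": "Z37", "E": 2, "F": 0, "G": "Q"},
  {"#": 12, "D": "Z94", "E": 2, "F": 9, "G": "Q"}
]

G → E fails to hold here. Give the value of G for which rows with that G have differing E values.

Q

G=S: rows 1, 7, 9 → E = 4, 4, 4 ✓
G=T: rows 2, 5 → E = 5, 5 ✓
G=U: rows 3, 6, 8, 10 → E = 3, 3, 3, 3 ✓
G=Q: rows 4, 11, 12 → E takes values {5, 2} — violation
The only G value with inconsistent E is G=Q.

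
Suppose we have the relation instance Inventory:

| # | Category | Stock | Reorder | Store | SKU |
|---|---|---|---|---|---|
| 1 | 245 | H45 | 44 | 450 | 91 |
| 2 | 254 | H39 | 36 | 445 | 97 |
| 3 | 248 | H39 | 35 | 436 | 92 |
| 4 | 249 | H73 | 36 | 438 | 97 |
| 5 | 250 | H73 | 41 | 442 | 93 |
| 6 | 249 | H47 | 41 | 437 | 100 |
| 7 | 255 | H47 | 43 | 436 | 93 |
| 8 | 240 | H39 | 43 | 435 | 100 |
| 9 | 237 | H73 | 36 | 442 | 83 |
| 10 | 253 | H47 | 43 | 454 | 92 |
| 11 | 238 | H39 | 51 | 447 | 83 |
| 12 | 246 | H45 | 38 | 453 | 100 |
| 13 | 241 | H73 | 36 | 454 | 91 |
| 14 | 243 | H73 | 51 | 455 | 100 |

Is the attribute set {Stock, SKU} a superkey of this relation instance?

Yes

All 14 rows have distinct {Stock, SKU} values, so {Stock, SKU} → (all attributes) holds and {Stock, SKU} is a superkey.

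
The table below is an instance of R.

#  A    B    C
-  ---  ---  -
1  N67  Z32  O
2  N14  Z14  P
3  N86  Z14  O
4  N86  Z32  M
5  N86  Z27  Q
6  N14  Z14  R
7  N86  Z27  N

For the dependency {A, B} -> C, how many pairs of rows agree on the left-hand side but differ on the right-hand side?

(A=N14, B=Z14): violating pairs (2,6) — 1 pair.
(A=N86, B=Z27): violating pairs (5,7) — 1 pair.

2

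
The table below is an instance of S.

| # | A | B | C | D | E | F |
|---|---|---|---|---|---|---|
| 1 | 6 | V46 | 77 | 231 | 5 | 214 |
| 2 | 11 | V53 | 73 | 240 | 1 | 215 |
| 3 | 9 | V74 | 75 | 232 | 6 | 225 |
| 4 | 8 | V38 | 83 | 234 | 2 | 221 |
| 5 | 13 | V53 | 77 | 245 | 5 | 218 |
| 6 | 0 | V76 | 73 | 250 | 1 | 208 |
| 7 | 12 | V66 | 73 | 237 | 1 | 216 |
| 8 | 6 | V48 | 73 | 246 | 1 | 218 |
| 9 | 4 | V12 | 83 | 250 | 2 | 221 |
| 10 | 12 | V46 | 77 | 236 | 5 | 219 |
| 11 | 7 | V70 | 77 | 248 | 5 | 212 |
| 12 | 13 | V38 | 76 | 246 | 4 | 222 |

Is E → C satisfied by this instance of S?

E=5: rows 1, 5, 10, 11 → C = 77, 77, 77, 77 ✓
E=1: rows 2, 6, 7, 8 → C = 73, 73, 73, 73 ✓
E=6: row 3 → C = 75 ✓
E=2: rows 4, 9 → C = 83, 83 ✓
E=4: row 12 → C = 76 ✓
Every E value is associated with a single C value, so E → C holds.

Yes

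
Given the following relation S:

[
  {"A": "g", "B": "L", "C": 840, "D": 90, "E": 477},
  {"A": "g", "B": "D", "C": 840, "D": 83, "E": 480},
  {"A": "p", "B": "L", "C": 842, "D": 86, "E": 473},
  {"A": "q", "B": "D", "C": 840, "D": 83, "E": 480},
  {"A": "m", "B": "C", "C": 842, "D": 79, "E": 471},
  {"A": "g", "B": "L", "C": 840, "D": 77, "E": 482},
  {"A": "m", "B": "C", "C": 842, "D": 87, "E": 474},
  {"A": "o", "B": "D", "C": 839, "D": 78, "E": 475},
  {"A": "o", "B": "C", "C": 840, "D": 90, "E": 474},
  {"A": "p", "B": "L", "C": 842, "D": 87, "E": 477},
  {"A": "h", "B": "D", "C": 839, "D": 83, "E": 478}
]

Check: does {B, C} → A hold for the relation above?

No

(B=L, C=840): 2 rows → A = g, g ✓
(B=D, C=840): 2 rows → A takes values {g, q} — violation
(B=L, C=842): 2 rows → A = p, p ✓
(B=C, C=842): 2 rows → A = m, m ✓
(B=D, C=839): 2 rows → A takes values {o, h} — violation
(B=C, C=840): 1 row → A = o ✓
Two rows agree on {B, C} but differ on A, so {B, C} → A does not hold.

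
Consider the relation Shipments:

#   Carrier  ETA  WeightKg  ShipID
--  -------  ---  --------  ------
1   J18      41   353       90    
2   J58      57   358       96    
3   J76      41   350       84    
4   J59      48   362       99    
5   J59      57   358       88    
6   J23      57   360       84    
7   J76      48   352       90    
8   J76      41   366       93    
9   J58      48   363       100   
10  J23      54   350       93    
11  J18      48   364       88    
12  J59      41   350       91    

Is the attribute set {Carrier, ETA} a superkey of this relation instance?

No

Rows 3 and 8 have the same {Carrier, ETA} value (Carrier=J76, ETA=41) but are distinct tuples, so {Carrier, ETA} does not determine every attribute — not a superkey.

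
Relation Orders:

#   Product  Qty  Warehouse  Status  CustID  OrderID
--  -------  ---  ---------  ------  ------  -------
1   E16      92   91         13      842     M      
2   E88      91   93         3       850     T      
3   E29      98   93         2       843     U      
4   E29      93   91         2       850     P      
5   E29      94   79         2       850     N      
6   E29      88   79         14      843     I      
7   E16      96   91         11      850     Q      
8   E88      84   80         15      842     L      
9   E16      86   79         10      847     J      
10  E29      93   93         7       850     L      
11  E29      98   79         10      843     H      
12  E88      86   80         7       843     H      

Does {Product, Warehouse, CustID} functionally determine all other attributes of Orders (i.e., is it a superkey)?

No

Rows 6 and 11 have the same {Product, Warehouse, CustID} value (Product=E29, Warehouse=79, CustID=843) but are distinct tuples, so {Product, Warehouse, CustID} does not determine every attribute — not a superkey.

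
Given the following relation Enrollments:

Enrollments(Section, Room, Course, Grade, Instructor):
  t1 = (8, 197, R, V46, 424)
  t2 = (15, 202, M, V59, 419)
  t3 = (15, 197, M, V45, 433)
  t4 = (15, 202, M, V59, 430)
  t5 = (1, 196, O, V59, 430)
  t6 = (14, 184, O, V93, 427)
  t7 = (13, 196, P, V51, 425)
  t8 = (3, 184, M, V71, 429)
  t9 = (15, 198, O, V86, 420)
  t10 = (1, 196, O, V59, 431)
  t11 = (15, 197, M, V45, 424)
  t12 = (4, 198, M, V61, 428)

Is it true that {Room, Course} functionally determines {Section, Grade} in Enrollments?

(Room=197, Course=R): row 1 → {Section,Grade} = (8, V46) ✓
(Room=202, Course=M): rows 2, 4 → {Section,Grade} = (15, V59), (15, V59) ✓
(Room=197, Course=M): rows 3, 11 → {Section,Grade} = (15, V45), (15, V45) ✓
(Room=196, Course=O): rows 5, 10 → {Section,Grade} = (1, V59), (1, V59) ✓
(Room=184, Course=O): row 6 → {Section,Grade} = (14, V93) ✓
(Room=196, Course=P): row 7 → {Section,Grade} = (13, V51) ✓
(Room=184, Course=M): row 8 → {Section,Grade} = (3, V71) ✓
(Room=198, Course=O): row 9 → {Section,Grade} = (15, V86) ✓
(Room=198, Course=M): row 12 → {Section,Grade} = (4, V61) ✓
Every {Room, Course} value is associated with a single {Section, Grade} value, so {Room, Course} -> {Section, Grade} holds.

Yes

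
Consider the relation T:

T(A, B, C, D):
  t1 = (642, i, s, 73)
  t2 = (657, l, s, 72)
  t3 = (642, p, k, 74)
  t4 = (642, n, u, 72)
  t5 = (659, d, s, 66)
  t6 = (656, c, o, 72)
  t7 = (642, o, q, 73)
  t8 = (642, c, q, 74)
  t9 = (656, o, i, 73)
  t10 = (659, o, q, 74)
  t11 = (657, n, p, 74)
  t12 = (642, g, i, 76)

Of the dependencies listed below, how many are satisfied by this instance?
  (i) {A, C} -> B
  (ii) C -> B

0

(i) {A, C} -> B: (A=642, C=q): rows 7, 8 → B takes values {o, c} — violation — fails.
(ii) C -> B: C=s: rows 1, 2, 5 → B takes values {i, l, d} — violation; C=q: rows 7, 8, 10 → B takes values {o, c} — violation; C=i: rows 9, 12 → B takes values {o, g} — violation — fails.
None of the 2 dependencies hold.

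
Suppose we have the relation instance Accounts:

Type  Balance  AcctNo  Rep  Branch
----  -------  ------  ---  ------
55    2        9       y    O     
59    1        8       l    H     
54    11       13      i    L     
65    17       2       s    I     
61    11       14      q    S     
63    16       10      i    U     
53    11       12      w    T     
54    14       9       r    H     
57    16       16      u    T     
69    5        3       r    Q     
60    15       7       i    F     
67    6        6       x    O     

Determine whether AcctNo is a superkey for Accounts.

No

Two distinct rows share AcctNo=9, so AcctNo does not determine every attribute — not a superkey.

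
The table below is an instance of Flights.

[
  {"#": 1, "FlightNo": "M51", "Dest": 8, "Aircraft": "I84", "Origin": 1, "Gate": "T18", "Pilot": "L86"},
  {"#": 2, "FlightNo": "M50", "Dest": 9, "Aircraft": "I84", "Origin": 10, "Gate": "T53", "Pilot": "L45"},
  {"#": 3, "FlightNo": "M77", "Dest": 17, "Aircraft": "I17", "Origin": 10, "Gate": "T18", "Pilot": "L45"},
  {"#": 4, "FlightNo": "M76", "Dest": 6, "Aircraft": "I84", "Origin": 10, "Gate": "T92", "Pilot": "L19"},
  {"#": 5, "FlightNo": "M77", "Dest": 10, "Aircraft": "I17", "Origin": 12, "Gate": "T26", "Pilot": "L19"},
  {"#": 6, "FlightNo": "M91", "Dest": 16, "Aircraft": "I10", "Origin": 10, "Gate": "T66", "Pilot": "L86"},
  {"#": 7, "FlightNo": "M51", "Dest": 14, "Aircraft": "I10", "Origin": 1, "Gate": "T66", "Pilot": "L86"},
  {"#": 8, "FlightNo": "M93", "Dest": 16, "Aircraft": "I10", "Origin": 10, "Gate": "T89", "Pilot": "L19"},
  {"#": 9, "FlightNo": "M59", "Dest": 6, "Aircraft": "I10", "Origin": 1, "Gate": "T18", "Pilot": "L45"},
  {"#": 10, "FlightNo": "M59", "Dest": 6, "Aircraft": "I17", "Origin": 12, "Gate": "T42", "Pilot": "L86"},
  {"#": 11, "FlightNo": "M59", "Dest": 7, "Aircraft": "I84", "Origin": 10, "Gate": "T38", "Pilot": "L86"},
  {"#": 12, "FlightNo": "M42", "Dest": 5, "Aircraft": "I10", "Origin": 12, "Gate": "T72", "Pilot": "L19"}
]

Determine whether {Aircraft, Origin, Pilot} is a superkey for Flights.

Yes

All 12 rows have distinct {Aircraft, Origin, Pilot} values, so {Aircraft, Origin, Pilot} → (all attributes) holds and {Aircraft, Origin, Pilot} is a superkey.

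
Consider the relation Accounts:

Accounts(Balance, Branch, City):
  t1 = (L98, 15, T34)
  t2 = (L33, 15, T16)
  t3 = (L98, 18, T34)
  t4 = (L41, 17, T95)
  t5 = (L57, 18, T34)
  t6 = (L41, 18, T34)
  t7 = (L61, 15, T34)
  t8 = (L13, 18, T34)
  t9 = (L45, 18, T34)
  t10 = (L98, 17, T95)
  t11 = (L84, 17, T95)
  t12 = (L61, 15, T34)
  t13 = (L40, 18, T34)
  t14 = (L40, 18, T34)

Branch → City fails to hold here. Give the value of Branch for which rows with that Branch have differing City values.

Branch=15: rows 1, 2, 7, 12 → City takes values {T34, T16} — violation
Branch=18: rows 3, 5, 6, 8, 9, 13, 14 → City = T34, T34, T34, T34, T34, T34, T34 ✓
Branch=17: rows 4, 10, 11 → City = T95, T95, T95 ✓
The only Branch value with inconsistent City is Branch=15.

15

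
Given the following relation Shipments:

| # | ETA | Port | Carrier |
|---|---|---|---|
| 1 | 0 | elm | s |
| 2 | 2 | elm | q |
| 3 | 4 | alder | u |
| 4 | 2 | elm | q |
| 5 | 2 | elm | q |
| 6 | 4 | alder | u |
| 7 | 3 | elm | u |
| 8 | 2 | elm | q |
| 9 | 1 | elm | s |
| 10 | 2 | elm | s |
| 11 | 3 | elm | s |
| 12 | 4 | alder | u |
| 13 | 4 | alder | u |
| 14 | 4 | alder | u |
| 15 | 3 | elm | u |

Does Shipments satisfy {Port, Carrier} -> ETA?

(Port=elm, Carrier=s): rows 1, 9, 10, 11 → ETA takes values {0, 1, 2, 3} — violation
(Port=elm, Carrier=q): rows 2, 4, 5, 8 → ETA = 2, 2, 2, 2 ✓
(Port=alder, Carrier=u): rows 3, 6, 12, 13, 14 → ETA = 4, 4, 4, 4, 4 ✓
(Port=elm, Carrier=u): rows 7, 15 → ETA = 3, 3 ✓
Two rows agree on {Port, Carrier} but differ on ETA, so {Port, Carrier} -> ETA does not hold.

No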